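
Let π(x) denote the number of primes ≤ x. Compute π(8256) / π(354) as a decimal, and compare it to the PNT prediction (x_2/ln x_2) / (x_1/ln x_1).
π(8256)/π(354) = 1035/71 ≈ 14.5775;  PNT prediction ≈ 15.1778.

π(354) = 71 and π(8256) = 1035, so π(8256)/π(354) ≈ 14.5775. The PNT-predicted ratio is (8256/ln(8256)) / (354/ln(354)) ≈ 15.1778. The two agree to within a few percent, as expected.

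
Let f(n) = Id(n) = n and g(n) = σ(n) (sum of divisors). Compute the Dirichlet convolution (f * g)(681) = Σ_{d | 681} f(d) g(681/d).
(Id * σ)(681) = 3185

Divisors of 681: [1, 3, 227, 681]. For each d | 681:
  d = 1: Id(1) · σ(681/1) = 1 · 912 = 912
  d = 3: Id(3) · σ(681/3) = 3 · 228 = 684
  d = 227: Id(227) · σ(681/227) = 227 · 4 = 908
  d = 681: Id(681) · σ(681/681) = 681 · 1 = 681
Summing: (Id * σ)(681) = 912 + 684 + 908 + 681 = 3185.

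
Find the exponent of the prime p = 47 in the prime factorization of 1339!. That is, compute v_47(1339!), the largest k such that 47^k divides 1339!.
v_47(1339!) = 28

Legendre's formula: v_p(n!) = Σ_{k ≥ 1} ⌊n / p^k⌋. For p = 47, n = 1339, the terms are:
  ⌊1339/47^1⌋ = ⌊1339/47⌋ = 28
(the next term ⌊1339/47^2⌋ = 0, terminating the sum). Summing: v_47(1339!) = 28 = 28.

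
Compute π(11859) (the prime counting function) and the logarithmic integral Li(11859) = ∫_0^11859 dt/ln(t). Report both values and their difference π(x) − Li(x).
π(11859) = 1421;  Li(11859) ≈ 1446.08;  π(x) − Li(x) ≈ -25.08.

Direct count of primes ≤ 11859 gives π(11859) = 1421. Numerical evaluation of the logarithmic integral gives Li(11859) ≈ 1446.08. The difference π(x) − Li(x) ≈ -25.08 is typically negative for small/moderate x (Li(x) overestimates), though Littlewood's theorem shows this sign changes infinitely often.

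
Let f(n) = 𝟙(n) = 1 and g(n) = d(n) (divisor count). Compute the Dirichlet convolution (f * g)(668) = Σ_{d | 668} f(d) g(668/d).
(𝟙 * d)(668) = 18

Divisors of 668: [1, 2, 4, 167, 334, 668]. For each d | 668:
  d = 1: 𝟙(1) · d(668/1) = 1 · 6 = 6
  d = 2: 𝟙(2) · d(668/2) = 1 · 4 = 4
  d = 4: 𝟙(4) · d(668/4) = 1 · 2 = 2
  d = 167: 𝟙(167) · d(668/167) = 1 · 3 = 3
  d = 334: 𝟙(334) · d(668/334) = 1 · 2 = 2
  d = 668: 𝟙(668) · d(668/668) = 1 · 1 = 1
Summing: (𝟙 * d)(668) = 6 + 4 + 2 + 3 + 2 + 1 = 18.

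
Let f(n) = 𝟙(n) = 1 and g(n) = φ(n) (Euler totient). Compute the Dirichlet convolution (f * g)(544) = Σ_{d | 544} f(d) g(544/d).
(𝟙 * φ)(544) = 544

Divisors of 544: [1, 2, 4, 8, 16, 17, 32, 34, 68, 136, 272, 544]. For each d | 544:
  d = 1: 𝟙(1) · φ(544/1) = 1 · 256 = 256
  d = 2: 𝟙(2) · φ(544/2) = 1 · 128 = 128
  d = 4: 𝟙(4) · φ(544/4) = 1 · 64 = 64
  d = 8: 𝟙(8) · φ(544/8) = 1 · 32 = 32
  d = 16: 𝟙(16) · φ(544/16) = 1 · 16 = 16
  d = 17: 𝟙(17) · φ(544/17) = 1 · 16 = 16
  d = 32: 𝟙(32) · φ(544/32) = 1 · 16 = 16
  d = 34: 𝟙(34) · φ(544/34) = 1 · 8 = 8
  d = 68: 𝟙(68) · φ(544/68) = 1 · 4 = 4
  d = 136: 𝟙(136) · φ(544/136) = 1 · 2 = 2
  d = 272: 𝟙(272) · φ(544/272) = 1 · 1 = 1
  d = 544: 𝟙(544) · φ(544/544) = 1 · 1 = 1
Summing: (𝟙 * φ)(544) = 256 + 128 + 64 + 32 + 16 + 16 + 16 + 8 + 4 + 2 + 1 + 1 = 544.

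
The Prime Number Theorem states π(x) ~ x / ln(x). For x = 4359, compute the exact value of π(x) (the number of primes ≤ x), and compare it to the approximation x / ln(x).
π(4359) = 595;  x/ln(x) ≈ 520.17;  relative error ≈ 12.58%.

Directly count primes up to 4359: π(4359) = 595. The PNT approximation gives 4359/ln(4359) ≈ 4359/8.38000 ≈ 520.17. Relative error (π(x) − x/ln(x)) / π(x) ≈ 12.58%; the approximation is known to undercount slightly (Li(x) is a better estimate).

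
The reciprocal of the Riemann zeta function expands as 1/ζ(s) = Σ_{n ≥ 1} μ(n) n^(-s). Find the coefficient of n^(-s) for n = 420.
μ(420) = 0

Factor n = 420 = 2^2 · 3 · 5 · 7. μ(n) = 0 if any exponent ≥ 2 (not squarefree); otherwise μ(n) = (−1)^{ω(n)} where ω(n) is the number of distinct prime factors. Applying: μ(420) = 0.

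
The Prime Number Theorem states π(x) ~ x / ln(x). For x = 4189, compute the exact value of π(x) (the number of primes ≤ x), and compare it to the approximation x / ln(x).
π(4189) = 574;  x/ln(x) ≈ 502.27;  relative error ≈ 12.50%.

Directly count primes up to 4189: π(4189) = 574. The PNT approximation gives 4189/ln(4189) ≈ 4189/8.34022 ≈ 502.27. Relative error (π(x) − x/ln(x)) / π(x) ≈ 12.50%; the approximation is known to undercount slightly (Li(x) is a better estimate).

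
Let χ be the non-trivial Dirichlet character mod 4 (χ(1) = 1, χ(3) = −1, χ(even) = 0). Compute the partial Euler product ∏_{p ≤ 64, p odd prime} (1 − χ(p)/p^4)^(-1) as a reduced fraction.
∏ = 81934214988902113115031508050672702841756592198516788686922065253543/82850154482442028729801746725895742819441886414557775886809038848000

The odd primes p ≤ 64 are [3, 5, 7, 11, 13, 17, 19, 23, 29, 31, 37, 41, 43, 47, 53, 59, 61]. For each, χ(p) = 1 if p ≡ 1 mod 4, χ(p) = −1 if p ≡ 3 mod 4. Taking (1 − χ(p)/p^4)^(-1) = p^4/(p^4 − χ(p)): (1 − (-1)/3^4)^(-1) · (1 − (1)/5^4)^(-1) · (1 − (-1)/7^4)^(-1) · (1 − (-1)/11^4)^(-1) · (1 − (1)/13^4)^(-1) · (1 − (1)/17^4)^(-1) · (1 − (-1)/19^4)^(-1) · (1 − (-1)/23^4)^(-1) · (1 − (1)/29^4)^(-1) · (1 − (-1)/31^4)^(-1) · (1 − (1)/37^4)^(-1) · (1 − (1)/41^4)^(-1) · (1 − (-1)/43^4)^(-1) · (1 − (-1)/47^4)^(-1) · (1 − (1)/53^4)^(-1) · (1 − (-1)/59^4)^(-1) · (1 − (1)/61^4)^(-1) = 81934214988902113115031508050672702841756592198516788686922065253543/82850154482442028729801746725895742819441886414557775886809038848000.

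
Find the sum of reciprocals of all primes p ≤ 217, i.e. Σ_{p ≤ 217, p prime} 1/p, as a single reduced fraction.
Σ 1/p = 3215488142498485484492183158345029261034221047849345857469577412562094716564064084247/1645783550795210387735581011435590727981167322669649249414629852197255934130751870910

π(217) = 47, so the primes ≤ 217 are [2, 3, 5, 7, 11, 13, 17, 19, 23, 29, 31, 37, 41, 43, 47, 53, 59, 61, 67, 71, 73, 79, 83, 89, 97, 101, 103, 107, 109, 113, 127, 131, 137, 139, 149, 151, 157, 163, 167, 173, 179, 181, 191, 193, 197, 199, 211]. Summing 1/p over these primes: 3215488142498485484492183158345029261034221047849345857469577412562094716564064084247/1645783550795210387735581011435590727981167322669649249414629852197255934130751870910 ≈ 1.9538. Mertens estimate ln ln(217) + 0.2615 ≈ 1.9442.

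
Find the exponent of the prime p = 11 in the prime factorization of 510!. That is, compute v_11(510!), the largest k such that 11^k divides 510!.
v_11(510!) = 50

Legendre's formula: v_p(n!) = Σ_{k ≥ 1} ⌊n / p^k⌋. For p = 11, n = 510, the terms are:
  ⌊510/11^1⌋ = ⌊510/11⌋ = 46
  ⌊510/11^2⌋ = ⌊510/121⌋ = 4
(the next term ⌊510/11^3⌋ = 0, terminating the sum). Summing: v_11(510!) = 46 + 4 = 50.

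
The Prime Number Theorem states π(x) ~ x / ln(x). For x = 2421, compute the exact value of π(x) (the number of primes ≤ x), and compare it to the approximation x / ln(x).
π(2421) = 359;  x/ln(x) ≈ 310.71;  relative error ≈ 13.45%.

Directly count primes up to 2421: π(2421) = 359. The PNT approximation gives 2421/ln(2421) ≈ 2421/7.79194 ≈ 310.71. Relative error (π(x) − x/ln(x)) / π(x) ≈ 13.45%; the approximation is known to undercount slightly (Li(x) is a better estimate).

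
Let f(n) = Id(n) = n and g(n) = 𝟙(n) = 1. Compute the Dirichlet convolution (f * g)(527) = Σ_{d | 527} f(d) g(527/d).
(Id * 𝟙)(527) = 576

Divisors of 527: [1, 17, 31, 527]. For each d | 527:
  d = 1: Id(1) · 𝟙(527/1) = 1 · 1 = 1
  d = 17: Id(17) · 𝟙(527/17) = 17 · 1 = 17
  d = 31: Id(31) · 𝟙(527/31) = 31 · 1 = 31
  d = 527: Id(527) · 𝟙(527/527) = 527 · 1 = 527
Summing: (Id * 𝟙)(527) = 1 + 17 + 31 + 527 = 576.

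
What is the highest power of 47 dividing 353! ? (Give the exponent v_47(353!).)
v_47(353!) = 7

Legendre's formula: v_p(n!) = Σ_{k ≥ 1} ⌊n / p^k⌋. For p = 47, n = 353, the terms are:
  ⌊353/47^1⌋ = ⌊353/47⌋ = 7
(the next term ⌊353/47^2⌋ = 0, terminating the sum). Summing: v_47(353!) = 7 = 7.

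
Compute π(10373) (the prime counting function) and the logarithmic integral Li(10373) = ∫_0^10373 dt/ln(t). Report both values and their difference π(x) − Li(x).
π(10373) = 1272;  Li(10373) ≈ 1286.55;  π(x) − Li(x) ≈ -14.55.

Direct count of primes ≤ 10373 gives π(10373) = 1272. Numerical evaluation of the logarithmic integral gives Li(10373) ≈ 1286.55. The difference π(x) − Li(x) ≈ -14.55 is typically negative for small/moderate x (Li(x) overestimates), though Littlewood's theorem shows this sign changes infinitely often.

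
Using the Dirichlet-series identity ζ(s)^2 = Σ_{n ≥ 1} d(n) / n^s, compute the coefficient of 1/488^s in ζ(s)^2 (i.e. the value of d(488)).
d(488) = 8

ζ(s)^2 = (Σ 1/m^s)(Σ 1/k^s). The coefficient of 1/n^s in the product is the number of ordered pairs (m, k) with mk = n, which equals d(n). For n = 488, divisors are [1, 2, 4, 8, 61, 122, 244, 488], so d(488) = 8.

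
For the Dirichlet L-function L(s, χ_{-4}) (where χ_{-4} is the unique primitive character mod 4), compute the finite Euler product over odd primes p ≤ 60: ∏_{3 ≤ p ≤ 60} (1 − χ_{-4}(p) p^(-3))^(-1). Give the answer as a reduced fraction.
∏ = 33892950142980005397598438491456695728452775811/34979163586504081013297614880240795412263337984

The odd primes p ≤ 60 are [3, 5, 7, 11, 13, 17, 19, 23, 29, 31, 37, 41, 43, 47, 53, 59]. For each, χ(p) = 1 if p ≡ 1 mod 4, χ(p) = −1 if p ≡ 3 mod 4. Taking (1 − χ(p)/p^3)^(-1) = p^3/(p^3 − χ(p)): (1 − (-1)/3^3)^(-1) · (1 − (1)/5^3)^(-1) · (1 − (-1)/7^3)^(-1) · (1 − (-1)/11^3)^(-1) · (1 − (1)/13^3)^(-1) · (1 − (1)/17^3)^(-1) · (1 − (-1)/19^3)^(-1) · (1 − (-1)/23^3)^(-1) · (1 − (1)/29^3)^(-1) · (1 − (-1)/31^3)^(-1) · (1 − (1)/37^3)^(-1) · (1 − (1)/41^3)^(-1) · (1 − (-1)/43^3)^(-1) · (1 − (-1)/47^3)^(-1) · (1 − (1)/53^3)^(-1) · (1 − (-1)/59^3)^(-1) = 33892950142980005397598438491456695728452775811/34979163586504081013297614880240795412263337984.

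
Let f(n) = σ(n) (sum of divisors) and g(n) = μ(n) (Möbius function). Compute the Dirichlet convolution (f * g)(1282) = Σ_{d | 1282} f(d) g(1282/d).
(σ * μ)(1282) = 1282

Divisors of 1282: [1, 2, 641, 1282]. For each d | 1282:
  d = 1: σ(1) · μ(1282/1) = 1 · 1 = 1
  d = 2: σ(2) · μ(1282/2) = 3 · -1 = -3
  d = 641: σ(641) · μ(1282/641) = 642 · -1 = -642
  d = 1282: σ(1282) · μ(1282/1282) = 1926 · 1 = 1926
Summing: (σ * μ)(1282) = 1 + -3 + -642 + 1926 = 1282.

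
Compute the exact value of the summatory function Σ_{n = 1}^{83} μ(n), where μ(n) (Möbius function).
Σ_{n ≤ 83} μ(n) = -4

Compute μ(n) for each 1 ≤ n ≤ 83: μ(1) = 1, μ(2) = -1, μ(3) = -1, μ(4) = 0, μ(5) = -1, μ(6) = 1, μ(7) = -1, μ(8) = 0, μ(9) = 0, μ(10) = 1, μ(11) = -1, μ(12) = 0, μ(13) = -1, μ(14) = 1, μ(15) = 1, μ(16) = 0, μ(17) = -1, μ(18) = 0, μ(19) = -1, μ(20) = 0, μ(21) = 1, μ(22) = 1, μ(23) = -1, μ(24) = 0, μ(25) = 0, μ(26) = 1, μ(27) = 0, μ(28) = 0, μ(29) = -1, μ(30) = -1, μ(31) = -1, μ(32) = 0, μ(33) = 1, μ(34) = 1, μ(35) = 1, μ(36) = 0, μ(37) = -1, μ(38) = 1, μ(39) = 1, μ(40) = 0, μ(41) = -1, μ(42) = -1, μ(43) = -1, μ(44) = 0, μ(45) = 0, μ(46) = 1, μ(47) = -1, μ(48) = 0, μ(49) = 0, μ(50) = 0, μ(51) = 1, μ(52) = 0, μ(53) = -1, μ(54) = 0, μ(55) = 1, μ(56) = 0, μ(57) = 1, μ(58) = 1, μ(59) = -1, μ(60) = 0, μ(61) = -1, μ(62) = 1, μ(63) = 0, μ(64) = 0, μ(65) = 1, μ(66) = -1, μ(67) = -1, μ(68) = 0, μ(69) = 1, μ(70) = -1, μ(71) = -1, μ(72) = 0, μ(73) = -1, μ(74) = 1, μ(75) = 0, μ(76) = 0, μ(77) = 1, μ(78) = -1, μ(79) = -1, μ(80) = 0, μ(81) = 0, μ(82) = 1, μ(83) = -1. Summing all 83 values: -4. (Mertens function M(x) = Σ_{n ≤ x} μ(n); on average M(x) should be small (PNT ⟺ M(x) = o(x)).)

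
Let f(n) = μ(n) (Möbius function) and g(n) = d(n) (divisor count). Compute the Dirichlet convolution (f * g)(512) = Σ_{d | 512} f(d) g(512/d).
(μ * d)(512) = 1

Divisors of 512: [1, 2, 4, 8, 16, 32, 64, 128, 256, 512]. For each d | 512:
  d = 1: μ(1) · d(512/1) = 1 · 10 = 10
  d = 2: μ(2) · d(512/2) = -1 · 9 = -9
  d = 4: μ(4) · d(512/4) = 0 · 8 = 0
  d = 8: μ(8) · d(512/8) = 0 · 7 = 0
  d = 16: μ(16) · d(512/16) = 0 · 6 = 0
  d = 32: μ(32) · d(512/32) = 0 · 5 = 0
  d = 64: μ(64) · d(512/64) = 0 · 4 = 0
  d = 128: μ(128) · d(512/128) = 0 · 3 = 0
  d = 256: μ(256) · d(512/256) = 0 · 2 = 0
  d = 512: μ(512) · d(512/512) = 0 · 1 = 0
Summing: (μ * d)(512) = 10 + -9 + 0 + 0 + 0 + 0 + 0 + 0 + 0 + 0 = 1.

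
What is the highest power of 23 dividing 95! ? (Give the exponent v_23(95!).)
v_23(95!) = 4

Legendre's formula: v_p(n!) = Σ_{k ≥ 1} ⌊n / p^k⌋. For p = 23, n = 95, the terms are:
  ⌊95/23^1⌋ = ⌊95/23⌋ = 4
(the next term ⌊95/23^2⌋ = 0, terminating the sum). Summing: v_23(95!) = 4 = 4.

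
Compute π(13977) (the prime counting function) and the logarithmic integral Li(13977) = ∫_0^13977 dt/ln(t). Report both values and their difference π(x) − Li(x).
π(13977) = 1650;  Li(13977) ≈ 1669.85;  π(x) − Li(x) ≈ -19.85.

Direct count of primes ≤ 13977 gives π(13977) = 1650. Numerical evaluation of the logarithmic integral gives Li(13977) ≈ 1669.85. The difference π(x) − Li(x) ≈ -19.85 is typically negative for small/moderate x (Li(x) overestimates), though Littlewood's theorem shows this sign changes infinitely often.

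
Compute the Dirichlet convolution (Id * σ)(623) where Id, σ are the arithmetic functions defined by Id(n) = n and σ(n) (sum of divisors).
(Id * σ)(623) = 2685

Divisors of 623: [1, 7, 89, 623]. For each d | 623:
  d = 1: Id(1) · σ(623/1) = 1 · 720 = 720
  d = 7: Id(7) · σ(623/7) = 7 · 90 = 630
  d = 89: Id(89) · σ(623/89) = 89 · 8 = 712
  d = 623: Id(623) · σ(623/623) = 623 · 1 = 623
Summing: (Id * σ)(623) = 720 + 630 + 712 + 623 = 2685.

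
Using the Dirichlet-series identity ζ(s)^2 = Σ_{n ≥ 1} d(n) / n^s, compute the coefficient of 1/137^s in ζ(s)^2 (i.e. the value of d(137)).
d(137) = 2

ζ(s)^2 = (Σ 1/m^s)(Σ 1/k^s). The coefficient of 1/n^s in the product is the number of ordered pairs (m, k) with mk = n, which equals d(n). For n = 137, divisors are [1, 137], so d(137) = 2.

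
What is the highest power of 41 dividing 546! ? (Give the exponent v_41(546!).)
v_41(546!) = 13

Legendre's formula: v_p(n!) = Σ_{k ≥ 1} ⌊n / p^k⌋. For p = 41, n = 546, the terms are:
  ⌊546/41^1⌋ = ⌊546/41⌋ = 13
(the next term ⌊546/41^2⌋ = 0, terminating the sum). Summing: v_41(546!) = 13 = 13.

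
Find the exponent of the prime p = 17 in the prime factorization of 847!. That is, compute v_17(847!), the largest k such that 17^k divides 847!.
v_17(847!) = 51

Legendre's formula: v_p(n!) = Σ_{k ≥ 1} ⌊n / p^k⌋. For p = 17, n = 847, the terms are:
  ⌊847/17^1⌋ = ⌊847/17⌋ = 49
  ⌊847/17^2⌋ = ⌊847/289⌋ = 2
(the next term ⌊847/17^3⌋ = 0, terminating the sum). Summing: v_17(847!) = 49 + 2 = 51.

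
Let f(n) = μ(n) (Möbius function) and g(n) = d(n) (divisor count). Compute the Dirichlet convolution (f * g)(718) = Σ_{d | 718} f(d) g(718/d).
(μ * d)(718) = 1

Divisors of 718: [1, 2, 359, 718]. For each d | 718:
  d = 1: μ(1) · d(718/1) = 1 · 4 = 4
  d = 2: μ(2) · d(718/2) = -1 · 2 = -2
  d = 359: μ(359) · d(718/359) = -1 · 2 = -2
  d = 718: μ(718) · d(718/718) = 1 · 1 = 1
Summing: (μ * d)(718) = 4 + -2 + -2 + 1 = 1.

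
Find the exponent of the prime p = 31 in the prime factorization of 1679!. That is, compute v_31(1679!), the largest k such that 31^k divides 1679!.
v_31(1679!) = 55

Legendre's formula: v_p(n!) = Σ_{k ≥ 1} ⌊n / p^k⌋. For p = 31, n = 1679, the terms are:
  ⌊1679/31^1⌋ = ⌊1679/31⌋ = 54
  ⌊1679/31^2⌋ = ⌊1679/961⌋ = 1
(the next term ⌊1679/31^3⌋ = 0, terminating the sum). Summing: v_31(1679!) = 54 + 1 = 55.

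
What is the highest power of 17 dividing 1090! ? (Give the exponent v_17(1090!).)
v_17(1090!) = 67

Legendre's formula: v_p(n!) = Σ_{k ≥ 1} ⌊n / p^k⌋. For p = 17, n = 1090, the terms are:
  ⌊1090/17^1⌋ = ⌊1090/17⌋ = 64
  ⌊1090/17^2⌋ = ⌊1090/289⌋ = 3
(the next term ⌊1090/17^3⌋ = 0, terminating the sum). Summing: v_17(1090!) = 64 + 3 = 67.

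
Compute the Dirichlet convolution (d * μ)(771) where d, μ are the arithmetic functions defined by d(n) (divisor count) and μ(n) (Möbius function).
(d * μ)(771) = 1

Divisors of 771: [1, 3, 257, 771]. For each d | 771:
  d = 1: d(1) · μ(771/1) = 1 · 1 = 1
  d = 3: d(3) · μ(771/3) = 2 · -1 = -2
  d = 257: d(257) · μ(771/257) = 2 · -1 = -2
  d = 771: d(771) · μ(771/771) = 4 · 1 = 4
Summing: (d * μ)(771) = 1 + -2 + -2 + 4 = 1.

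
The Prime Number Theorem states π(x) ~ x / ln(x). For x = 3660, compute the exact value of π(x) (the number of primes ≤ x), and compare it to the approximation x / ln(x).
π(3660) = 511;  x/ln(x) ≈ 446.06;  relative error ≈ 12.71%.

Directly count primes up to 3660: π(3660) = 511. The PNT approximation gives 3660/ln(3660) ≈ 3660/8.20522 ≈ 446.06. Relative error (π(x) − x/ln(x)) / π(x) ≈ 12.71%; the approximation is known to undercount slightly (Li(x) is a better estimate).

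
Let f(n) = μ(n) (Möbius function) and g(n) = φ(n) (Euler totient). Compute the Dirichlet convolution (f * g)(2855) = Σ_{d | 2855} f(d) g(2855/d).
(μ * φ)(2855) = 1707

Divisors of 2855: [1, 5, 571, 2855]. For each d | 2855:
  d = 1: μ(1) · φ(2855/1) = 1 · 2280 = 2280
  d = 5: μ(5) · φ(2855/5) = -1 · 570 = -570
  d = 571: μ(571) · φ(2855/571) = -1 · 4 = -4
  d = 2855: μ(2855) · φ(2855/2855) = 1 · 1 = 1
Summing: (μ * φ)(2855) = 2280 + -570 + -4 + 1 = 1707.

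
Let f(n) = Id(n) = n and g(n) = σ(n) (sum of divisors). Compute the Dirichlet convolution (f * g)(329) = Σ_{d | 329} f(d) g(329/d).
(Id * σ)(329) = 1425

Divisors of 329: [1, 7, 47, 329]. For each d | 329:
  d = 1: Id(1) · σ(329/1) = 1 · 384 = 384
  d = 7: Id(7) · σ(329/7) = 7 · 48 = 336
  d = 47: Id(47) · σ(329/47) = 47 · 8 = 376
  d = 329: Id(329) · σ(329/329) = 329 · 1 = 329
Summing: (Id * σ)(329) = 384 + 336 + 376 + 329 = 1425.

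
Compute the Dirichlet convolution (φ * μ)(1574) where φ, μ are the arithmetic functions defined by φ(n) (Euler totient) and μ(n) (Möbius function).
(φ * μ)(1574) = 0

Divisors of 1574: [1, 2, 787, 1574]. For each d | 1574:
  d = 1: φ(1) · μ(1574/1) = 1 · 1 = 1
  d = 2: φ(2) · μ(1574/2) = 1 · -1 = -1
  d = 787: φ(787) · μ(1574/787) = 786 · -1 = -786
  d = 1574: φ(1574) · μ(1574/1574) = 786 · 1 = 786
Summing: (φ * μ)(1574) = 1 + -1 + -786 + 786 = 0.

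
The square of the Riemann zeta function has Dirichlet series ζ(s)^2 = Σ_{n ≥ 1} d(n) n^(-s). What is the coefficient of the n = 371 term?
d(371) = 4

ζ(s)^2 = (Σ 1/m^s)(Σ 1/k^s). The coefficient of 1/n^s in the product is the number of ordered pairs (m, k) with mk = n, which equals d(n). For n = 371, divisors are [1, 7, 53, 371], so d(371) = 4.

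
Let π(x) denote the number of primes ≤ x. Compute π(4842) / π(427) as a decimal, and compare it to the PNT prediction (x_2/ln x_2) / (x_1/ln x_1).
π(4842)/π(427) = 650/82 ≈ 7.9268;  PNT prediction ≈ 8.0944.

π(427) = 82 and π(4842) = 650, so π(4842)/π(427) ≈ 7.9268. The PNT-predicted ratio is (4842/ln(4842)) / (427/ln(427)) ≈ 8.0944. The two agree to within a few percent, as expected.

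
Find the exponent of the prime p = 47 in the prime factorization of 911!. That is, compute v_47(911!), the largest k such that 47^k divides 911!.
v_47(911!) = 19

Legendre's formula: v_p(n!) = Σ_{k ≥ 1} ⌊n / p^k⌋. For p = 47, n = 911, the terms are:
  ⌊911/47^1⌋ = ⌊911/47⌋ = 19
(the next term ⌊911/47^2⌋ = 0, terminating the sum). Summing: v_47(911!) = 19 = 19.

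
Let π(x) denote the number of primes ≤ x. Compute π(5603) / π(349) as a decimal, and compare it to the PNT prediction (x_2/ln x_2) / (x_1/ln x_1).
π(5603)/π(349) = 738/70 ≈ 10.5429;  PNT prediction ≈ 10.8909.

π(349) = 70 and π(5603) = 738, so π(5603)/π(349) ≈ 10.5429. The PNT-predicted ratio is (5603/ln(5603)) / (349/ln(349)) ≈ 10.8909. The two agree to within a few percent, as expected.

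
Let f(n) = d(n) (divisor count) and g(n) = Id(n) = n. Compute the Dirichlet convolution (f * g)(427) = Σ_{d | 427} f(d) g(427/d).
(d * Id)(427) = 567

Divisors of 427: [1, 7, 61, 427]. For each d | 427:
  d = 1: d(1) · Id(427/1) = 1 · 427 = 427
  d = 7: d(7) · Id(427/7) = 2 · 61 = 122
  d = 61: d(61) · Id(427/61) = 2 · 7 = 14
  d = 427: d(427) · Id(427/427) = 4 · 1 = 4
Summing: (d * Id)(427) = 427 + 122 + 14 + 4 = 567.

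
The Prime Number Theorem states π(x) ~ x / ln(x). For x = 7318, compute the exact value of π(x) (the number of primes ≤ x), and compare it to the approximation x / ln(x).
π(7318) = 932;  x/ln(x) ≈ 822.42;  relative error ≈ 11.76%.

Directly count primes up to 7318: π(7318) = 932. The PNT approximation gives 7318/ln(7318) ≈ 7318/8.89809 ≈ 822.42. Relative error (π(x) − x/ln(x)) / π(x) ≈ 11.76%; the approximation is known to undercount slightly (Li(x) is a better estimate).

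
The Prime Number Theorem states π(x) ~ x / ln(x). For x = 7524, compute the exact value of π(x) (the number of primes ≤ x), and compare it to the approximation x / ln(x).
π(7524) = 953;  x/ln(x) ≈ 842.94;  relative error ≈ 11.55%.

Directly count primes up to 7524: π(7524) = 953. The PNT approximation gives 7524/ln(7524) ≈ 7524/8.92585 ≈ 842.94. Relative error (π(x) − x/ln(x)) / π(x) ≈ 11.55%; the approximation is known to undercount slightly (Li(x) is a better estimate).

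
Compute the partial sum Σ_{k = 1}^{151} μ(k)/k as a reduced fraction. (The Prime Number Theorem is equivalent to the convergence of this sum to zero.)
Σ μ(k)/k = 498553581288971583508015817946071430122138094746515981177/75106511663943725776296745409664000450228387787452181363970

Values of μ(k) for 1 ≤ k ≤ 151: μ(1) = 1, μ(2) = -1, μ(3) = -1, μ(5) = -1, μ(6) = 1, μ(7) = -1, μ(10) = 1, μ(11) = -1, μ(13) = -1, μ(14) = 1, μ(15) = 1, μ(17) = -1, μ(19) = -1, μ(21) = 1, μ(22) = 1, μ(23) = -1, μ(26) = 1, μ(29) = -1, μ(30) = -1, μ(31) = -1, μ(33) = 1, μ(34) = 1, μ(35) = 1, μ(37) = -1, μ(38) = 1, μ(39) = 1, μ(41) = -1, μ(42) = -1, μ(43) = -1, μ(46) = 1, μ(47) = -1, μ(51) = 1, μ(53) = -1, μ(55) = 1, μ(57) = 1, μ(58) = 1, μ(59) = -1, μ(61) = -1, μ(62) = 1, μ(65) = 1, μ(66) = -1, μ(67) = -1, μ(69) = 1, μ(70) = -1, μ(71) = -1, μ(73) = -1, μ(74) = 1, μ(77) = 1, μ(78) = -1, μ(79) = -1, μ(82) = 1, μ(83) = -1, μ(85) = 1, μ(86) = 1, μ(87) = 1, μ(89) = -1, μ(91) = 1, μ(93) = 1, μ(94) = 1, μ(95) = 1, μ(97) = -1, μ(101) = -1, μ(102) = -1, μ(103) = -1, μ(105) = -1, μ(106) = 1, μ(107) = -1, μ(109) = -1, μ(110) = -1, μ(111) = 1, μ(113) = -1, μ(114) = -1, μ(115) = 1, μ(118) = 1, μ(119) = 1, μ(122) = 1, μ(123) = 1, μ(127) = -1, μ(129) = 1, μ(130) = -1, μ(131) = -1, μ(133) = 1, μ(134) = 1, μ(137) = -1, μ(138) = -1, μ(139) = -1, μ(141) = 1, μ(142) = 1, μ(143) = 1, μ(145) = 1, μ(146) = 1, μ(149) = -1, μ(151) = -1, with μ = 0 on non-squarefree integers. Summing μ(k)/k for k where μ(k) ≠ 0 gives 498553581288971583508015817946071430122138094746515981177/75106511663943725776296745409664000450228387787452181363970 ≈ 0.0066. (PNT ⟺ this sum → 0 as n → ∞.)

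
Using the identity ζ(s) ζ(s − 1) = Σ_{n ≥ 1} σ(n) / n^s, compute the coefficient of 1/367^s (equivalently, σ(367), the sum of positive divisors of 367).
σ(367) = 368

In the product (Σ m^0/m^s)(Σ k / k^s) = Σ (Σ_{d | n} d) / n^s, the coefficient of 1/n^s is σ(n) = Σ_{d | n} d. For n = 367, divisors are [1, 367]; summing: σ(367) = 368.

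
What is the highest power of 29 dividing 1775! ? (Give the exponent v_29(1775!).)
v_29(1775!) = 63

Legendre's formula: v_p(n!) = Σ_{k ≥ 1} ⌊n / p^k⌋. For p = 29, n = 1775, the terms are:
  ⌊1775/29^1⌋ = ⌊1775/29⌋ = 61
  ⌊1775/29^2⌋ = ⌊1775/841⌋ = 2
(the next term ⌊1775/29^3⌋ = 0, terminating the sum). Summing: v_29(1775!) = 61 + 2 = 63.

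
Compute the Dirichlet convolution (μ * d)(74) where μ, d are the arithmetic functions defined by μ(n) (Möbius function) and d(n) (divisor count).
(μ * d)(74) = 1

Divisors of 74: [1, 2, 37, 74]. For each d | 74:
  d = 1: μ(1) · d(74/1) = 1 · 4 = 4
  d = 2: μ(2) · d(74/2) = -1 · 2 = -2
  d = 37: μ(37) · d(74/37) = -1 · 2 = -2
  d = 74: μ(74) · d(74/74) = 1 · 1 = 1
Summing: (μ * d)(74) = 4 + -2 + -2 + 1 = 1.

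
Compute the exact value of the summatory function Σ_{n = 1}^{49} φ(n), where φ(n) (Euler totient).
Σ_{n ≤ 49} φ(n) = 754

Compute φ(n) for each 1 ≤ n ≤ 49: φ(1) = 1, φ(2) = 1, φ(3) = 2, φ(4) = 2, φ(5) = 4, φ(6) = 2, φ(7) = 6, φ(8) = 4, φ(9) = 6, φ(10) = 4, φ(11) = 10, φ(12) = 4, φ(13) = 12, φ(14) = 6, φ(15) = 8, φ(16) = 8, φ(17) = 16, φ(18) = 6, φ(19) = 18, φ(20) = 8, φ(21) = 12, φ(22) = 10, φ(23) = 22, φ(24) = 8, φ(25) = 20, φ(26) = 12, φ(27) = 18, φ(28) = 12, φ(29) = 28, φ(30) = 8, φ(31) = 30, φ(32) = 16, φ(33) = 20, φ(34) = 16, φ(35) = 24, φ(36) = 12, φ(37) = 36, φ(38) = 18, φ(39) = 24, φ(40) = 16, φ(41) = 40, φ(42) = 12, φ(43) = 42, φ(44) = 20, φ(45) = 24, φ(46) = 22, φ(47) = 46, φ(48) = 16, φ(49) = 42. Summing all 49 values: 754. (Average order: Σ_{n ≤ x} φ(n) ~ (3/π²) x². For x = 49, (3/π²)·49² ≈ 729.82.)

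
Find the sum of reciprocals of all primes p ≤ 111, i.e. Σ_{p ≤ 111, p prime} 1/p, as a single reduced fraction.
Σ 1/p = 514977313070181206962860776592994315598662571/279734996817854936178276161872067809674997230

π(111) = 29, so the primes ≤ 111 are [2, 3, 5, 7, 11, 13, 17, 19, 23, 29, 31, 37, 41, 43, 47, 53, 59, 61, 67, 71, 73, 79, 83, 89, 97, 101, 103, 107, 109]. Summing 1/p over these primes: 514977313070181206962860776592994315598662571/279734996817854936178276161872067809674997230 ≈ 1.8409. Mertens estimate ln ln(111) + 0.2615 ≈ 1.8111.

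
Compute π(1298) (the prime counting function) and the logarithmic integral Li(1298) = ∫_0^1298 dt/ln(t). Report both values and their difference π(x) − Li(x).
π(1298) = 211;  Li(1298) ≈ 219.92;  π(x) − Li(x) ≈ -8.92.

Direct count of primes ≤ 1298 gives π(1298) = 211. Numerical evaluation of the logarithmic integral gives Li(1298) ≈ 219.92. The difference π(x) − Li(x) ≈ -8.92 is typically negative for small/moderate x (Li(x) overestimates), though Littlewood's theorem shows this sign changes infinitely often.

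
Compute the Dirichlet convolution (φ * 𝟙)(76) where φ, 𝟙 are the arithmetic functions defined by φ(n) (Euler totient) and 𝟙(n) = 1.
(φ * 𝟙)(76) = 76

Divisors of 76: [1, 2, 4, 19, 38, 76]. For each d | 76:
  d = 1: φ(1) · 𝟙(76/1) = 1 · 1 = 1
  d = 2: φ(2) · 𝟙(76/2) = 1 · 1 = 1
  d = 4: φ(4) · 𝟙(76/4) = 2 · 1 = 2
  d = 19: φ(19) · 𝟙(76/19) = 18 · 1 = 18
  d = 38: φ(38) · 𝟙(76/38) = 18 · 1 = 18
  d = 76: φ(76) · 𝟙(76/76) = 36 · 1 = 36
Summing: (φ * 𝟙)(76) = 1 + 1 + 2 + 18 + 18 + 36 = 76.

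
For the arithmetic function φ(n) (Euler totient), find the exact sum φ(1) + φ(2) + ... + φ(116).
Σ_{n ≤ 116} φ(n) = 4128

Compute φ(n) for each 1 ≤ n ≤ 116: φ(1) = 1, φ(2) = 1, φ(3) = 2, φ(4) = 2, φ(5) = 4, φ(6) = 2, φ(7) = 6, φ(8) = 4, φ(9) = 6, φ(10) = 4, φ(11) = 10, φ(12) = 4, φ(13) = 12, φ(14) = 6, φ(15) = 8, φ(16) = 8, φ(17) = 16, φ(18) = 6, φ(19) = 18, φ(20) = 8, φ(21) = 12, φ(22) = 10, φ(23) = 22, φ(24) = 8, φ(25) = 20, φ(26) = 12, φ(27) = 18, φ(28) = 12, φ(29) = 28, φ(30) = 8, φ(31) = 30, φ(32) = 16, φ(33) = 20, φ(34) = 16, φ(35) = 24, φ(36) = 12, φ(37) = 36, φ(38) = 18, φ(39) = 24, φ(40) = 16, φ(41) = 40, φ(42) = 12, φ(43) = 42, φ(44) = 20, φ(45) = 24, φ(46) = 22, φ(47) = 46, φ(48) = 16, φ(49) = 42, φ(50) = 20, φ(51) = 32, φ(52) = 24, φ(53) = 52, φ(54) = 18, φ(55) = 40, φ(56) = 24, φ(57) = 36, φ(58) = 28, φ(59) = 58, φ(60) = 16, φ(61) = 60, φ(62) = 30, φ(63) = 36, φ(64) = 32, φ(65) = 48, φ(66) = 20, φ(67) = 66, φ(68) = 32, φ(69) = 44, φ(70) = 24, φ(71) = 70, φ(72) = 24, φ(73) = 72, φ(74) = 36, φ(75) = 40, φ(76) = 36, φ(77) = 60, φ(78) = 24, φ(79) = 78, φ(80) = 32, φ(81) = 54, φ(82) = 40, φ(83) = 82, φ(84) = 24, φ(85) = 64, φ(86) = 42, φ(87) = 56, φ(88) = 40, φ(89) = 88, φ(90) = 24, φ(91) = 72, φ(92) = 44, φ(93) = 60, φ(94) = 46, φ(95) = 72, φ(96) = 32, φ(97) = 96, φ(98) = 42, φ(99) = 60, φ(100) = 40, φ(101) = 100, φ(102) = 32, φ(103) = 102, φ(104) = 48, φ(105) = 48, φ(106) = 52, φ(107) = 106, φ(108) = 36, φ(109) = 108, φ(110) = 40, φ(111) = 72, φ(112) = 48, φ(113) = 112, φ(114) = 36, φ(115) = 88, φ(116) = 56. Summing all 116 values: 4128. (Average order: Σ_{n ≤ x} φ(n) ~ (3/π²) x². For x = 116, (3/π²)·116² ≈ 4090.13.)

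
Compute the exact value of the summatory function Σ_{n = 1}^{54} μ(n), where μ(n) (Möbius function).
Σ_{n ≤ 54} μ(n) = -3

Compute μ(n) for each 1 ≤ n ≤ 54: μ(1) = 1, μ(2) = -1, μ(3) = -1, μ(4) = 0, μ(5) = -1, μ(6) = 1, μ(7) = -1, μ(8) = 0, μ(9) = 0, μ(10) = 1, μ(11) = -1, μ(12) = 0, μ(13) = -1, μ(14) = 1, μ(15) = 1, μ(16) = 0, μ(17) = -1, μ(18) = 0, μ(19) = -1, μ(20) = 0, μ(21) = 1, μ(22) = 1, μ(23) = -1, μ(24) = 0, μ(25) = 0, μ(26) = 1, μ(27) = 0, μ(28) = 0, μ(29) = -1, μ(30) = -1, μ(31) = -1, μ(32) = 0, μ(33) = 1, μ(34) = 1, μ(35) = 1, μ(36) = 0, μ(37) = -1, μ(38) = 1, μ(39) = 1, μ(40) = 0, μ(41) = -1, μ(42) = -1, μ(43) = -1, μ(44) = 0, μ(45) = 0, μ(46) = 1, μ(47) = -1, μ(48) = 0, μ(49) = 0, μ(50) = 0, μ(51) = 1, μ(52) = 0, μ(53) = -1, μ(54) = 0. Summing all 54 values: -3. (Mertens function M(x) = Σ_{n ≤ x} μ(n); on average M(x) should be small (PNT ⟺ M(x) = o(x)).)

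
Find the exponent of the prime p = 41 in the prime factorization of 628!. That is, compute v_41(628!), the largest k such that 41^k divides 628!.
v_41(628!) = 15

Legendre's formula: v_p(n!) = Σ_{k ≥ 1} ⌊n / p^k⌋. For p = 41, n = 628, the terms are:
  ⌊628/41^1⌋ = ⌊628/41⌋ = 15
(the next term ⌊628/41^2⌋ = 0, terminating the sum). Summing: v_41(628!) = 15 = 15.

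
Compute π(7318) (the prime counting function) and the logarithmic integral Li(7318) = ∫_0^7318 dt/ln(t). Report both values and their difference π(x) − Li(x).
π(7318) = 932;  Li(7318) ≈ 950.16;  π(x) − Li(x) ≈ -18.16.

Direct count of primes ≤ 7318 gives π(7318) = 932. Numerical evaluation of the logarithmic integral gives Li(7318) ≈ 950.16. The difference π(x) − Li(x) ≈ -18.16 is typically negative for small/moderate x (Li(x) overestimates), though Littlewood's theorem shows this sign changes infinitely often.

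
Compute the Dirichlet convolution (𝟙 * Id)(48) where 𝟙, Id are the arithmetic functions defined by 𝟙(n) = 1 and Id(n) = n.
(𝟙 * Id)(48) = 124

Divisors of 48: [1, 2, 3, 4, 6, 8, 12, 16, 24, 48]. For each d | 48:
  d = 1: 𝟙(1) · Id(48/1) = 1 · 48 = 48
  d = 2: 𝟙(2) · Id(48/2) = 1 · 24 = 24
  d = 3: 𝟙(3) · Id(48/3) = 1 · 16 = 16
  d = 4: 𝟙(4) · Id(48/4) = 1 · 12 = 12
  d = 6: 𝟙(6) · Id(48/6) = 1 · 8 = 8
  d = 8: 𝟙(8) · Id(48/8) = 1 · 6 = 6
  d = 12: 𝟙(12) · Id(48/12) = 1 · 4 = 4
  d = 16: 𝟙(16) · Id(48/16) = 1 · 3 = 3
  d = 24: 𝟙(24) · Id(48/24) = 1 · 2 = 2
  d = 48: 𝟙(48) · Id(48/48) = 1 · 1 = 1
Summing: (𝟙 * Id)(48) = 48 + 24 + 16 + 12 + 8 + 6 + 4 + 3 + 2 + 1 = 124.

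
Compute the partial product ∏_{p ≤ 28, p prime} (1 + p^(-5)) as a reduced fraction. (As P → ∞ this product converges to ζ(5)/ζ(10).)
∏ = 2612085852729079932096672771072/2521568243390149185231442932125

The primes p ≤ 28 are [2, 3, 5, 7, 11, 13, 17, 19, 23]. For each, (1 + 1/p^5) = (p^5 + 1)/p^5. Multiplying these fractions over p ∈ [2, 3, 5, 7, 11, 13, 17, 19, 23] gives 2612085852729079932096672771072/2521568243390149185231442932125. (In the limit P → ∞ this tends to ζ(5)/ζ(10).)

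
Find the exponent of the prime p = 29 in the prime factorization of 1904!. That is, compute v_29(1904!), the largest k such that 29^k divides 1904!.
v_29(1904!) = 67

Legendre's formula: v_p(n!) = Σ_{k ≥ 1} ⌊n / p^k⌋. For p = 29, n = 1904, the terms are:
  ⌊1904/29^1⌋ = ⌊1904/29⌋ = 65
  ⌊1904/29^2⌋ = ⌊1904/841⌋ = 2
(the next term ⌊1904/29^3⌋ = 0, terminating the sum). Summing: v_29(1904!) = 65 + 2 = 67.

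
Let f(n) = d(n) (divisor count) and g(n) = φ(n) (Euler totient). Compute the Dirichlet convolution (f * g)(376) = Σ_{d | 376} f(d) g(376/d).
(d * φ)(376) = 720

Divisors of 376: [1, 2, 4, 8, 47, 94, 188, 376]. For each d | 376:
  d = 1: d(1) · φ(376/1) = 1 · 184 = 184
  d = 2: d(2) · φ(376/2) = 2 · 92 = 184
  d = 4: d(4) · φ(376/4) = 3 · 46 = 138
  d = 8: d(8) · φ(376/8) = 4 · 46 = 184
  d = 47: d(47) · φ(376/47) = 2 · 4 = 8
  d = 94: d(94) · φ(376/94) = 4 · 2 = 8
  d = 188: d(188) · φ(376/188) = 6 · 1 = 6
  d = 376: d(376) · φ(376/376) = 8 · 1 = 8
Summing: (d * φ)(376) = 184 + 184 + 138 + 184 + 8 + 8 + 6 + 8 = 720.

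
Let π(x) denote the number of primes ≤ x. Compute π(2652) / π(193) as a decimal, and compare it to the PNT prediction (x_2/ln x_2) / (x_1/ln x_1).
π(2652)/π(193) = 383/44 ≈ 8.7045;  PNT prediction ≈ 9.1734.

π(193) = 44 and π(2652) = 383, so π(2652)/π(193) ≈ 8.7045. The PNT-predicted ratio is (2652/ln(2652)) / (193/ln(193)) ≈ 9.1734. The two agree to within a few percent, as expected.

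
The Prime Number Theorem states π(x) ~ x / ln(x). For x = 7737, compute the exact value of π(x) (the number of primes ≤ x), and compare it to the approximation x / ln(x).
π(7737) = 981;  x/ln(x) ≈ 864.11;  relative error ≈ 11.92%.

Directly count primes up to 7737: π(7737) = 981. The PNT approximation gives 7737/ln(7737) ≈ 7737/8.95377 ≈ 864.11. Relative error (π(x) − x/ln(x)) / π(x) ≈ 11.92%; the approximation is known to undercount slightly (Li(x) is a better estimate).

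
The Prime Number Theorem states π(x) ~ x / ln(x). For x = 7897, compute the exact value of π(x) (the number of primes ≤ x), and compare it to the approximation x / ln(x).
π(7897) = 997;  x/ln(x) ≈ 879.96;  relative error ≈ 11.74%.

Directly count primes up to 7897: π(7897) = 997. The PNT approximation gives 7897/ln(7897) ≈ 7897/8.97424 ≈ 879.96. Relative error (π(x) − x/ln(x)) / π(x) ≈ 11.74%; the approximation is known to undercount slightly (Li(x) is a better estimate).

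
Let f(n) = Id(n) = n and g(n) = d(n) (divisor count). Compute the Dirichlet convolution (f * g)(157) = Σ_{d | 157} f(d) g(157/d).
(Id * d)(157) = 159

Divisors of 157: [1, 157]. For each d | 157:
  d = 1: Id(1) · d(157/1) = 1 · 2 = 2
  d = 157: Id(157) · d(157/157) = 157 · 1 = 157
Summing: (Id * d)(157) = 2 + 157 = 159.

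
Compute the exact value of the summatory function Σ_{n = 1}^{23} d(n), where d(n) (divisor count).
Σ_{n ≤ 23} d(n) = 76

Compute d(n) for each 1 ≤ n ≤ 23: d(1) = 1, d(2) = 2, d(3) = 2, d(4) = 3, d(5) = 2, d(6) = 4, d(7) = 2, d(8) = 4, d(9) = 3, d(10) = 4, d(11) = 2, d(12) = 6, d(13) = 2, d(14) = 4, d(15) = 4, d(16) = 5, d(17) = 2, d(18) = 6, d(19) = 2, d(20) = 6, d(21) = 4, d(22) = 4, d(23) = 2. Summing all 23 values: 76. (Dirichlet's divisor formula: Σ_{n ≤ x} d(n) = x ln(x) + (2γ − 1) x + O(√x). For x = 23, the asymptotic estimate is ≈ 75.67.)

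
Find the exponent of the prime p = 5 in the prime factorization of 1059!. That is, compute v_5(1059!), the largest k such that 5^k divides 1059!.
v_5(1059!) = 262

Legendre's formula: v_p(n!) = Σ_{k ≥ 1} ⌊n / p^k⌋. For p = 5, n = 1059, the terms are:
  ⌊1059/5^1⌋ = ⌊1059/5⌋ = 211
  ⌊1059/5^2⌋ = ⌊1059/25⌋ = 42
  ⌊1059/5^3⌋ = ⌊1059/125⌋ = 8
  ⌊1059/5^4⌋ = ⌊1059/625⌋ = 1
(the next term ⌊1059/5^5⌋ = 0, terminating the sum). Summing: v_5(1059!) = 211 + 42 + 8 + 1 = 262.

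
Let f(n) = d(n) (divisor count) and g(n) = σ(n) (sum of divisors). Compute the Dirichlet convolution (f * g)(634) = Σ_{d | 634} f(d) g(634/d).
(d * σ)(634) = 1600

Divisors of 634: [1, 2, 317, 634]. For each d | 634:
  d = 1: d(1) · σ(634/1) = 1 · 954 = 954
  d = 2: d(2) · σ(634/2) = 2 · 318 = 636
  d = 317: d(317) · σ(634/317) = 2 · 3 = 6
  d = 634: d(634) · σ(634/634) = 4 · 1 = 4
Summing: (d * σ)(634) = 954 + 636 + 6 + 4 = 1600.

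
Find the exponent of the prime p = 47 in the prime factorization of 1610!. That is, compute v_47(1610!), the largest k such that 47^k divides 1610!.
v_47(1610!) = 34

Legendre's formula: v_p(n!) = Σ_{k ≥ 1} ⌊n / p^k⌋. For p = 47, n = 1610, the terms are:
  ⌊1610/47^1⌋ = ⌊1610/47⌋ = 34
(the next term ⌊1610/47^2⌋ = 0, terminating the sum). Summing: v_47(1610!) = 34 = 34.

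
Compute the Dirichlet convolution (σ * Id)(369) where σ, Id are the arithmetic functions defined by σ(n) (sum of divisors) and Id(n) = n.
(σ * Id)(369) = 2822

Divisors of 369: [1, 3, 9, 41, 123, 369]. For each d | 369:
  d = 1: σ(1) · Id(369/1) = 1 · 369 = 369
  d = 3: σ(3) · Id(369/3) = 4 · 123 = 492
  d = 9: σ(9) · Id(369/9) = 13 · 41 = 533
  d = 41: σ(41) · Id(369/41) = 42 · 9 = 378
  d = 123: σ(123) · Id(369/123) = 168 · 3 = 504
  d = 369: σ(369) · Id(369/369) = 546 · 1 = 546
Summing: (σ * Id)(369) = 369 + 492 + 533 + 378 + 504 + 546 = 2822.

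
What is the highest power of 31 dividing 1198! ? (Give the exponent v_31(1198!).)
v_31(1198!) = 39

Legendre's formula: v_p(n!) = Σ_{k ≥ 1} ⌊n / p^k⌋. For p = 31, n = 1198, the terms are:
  ⌊1198/31^1⌋ = ⌊1198/31⌋ = 38
  ⌊1198/31^2⌋ = ⌊1198/961⌋ = 1
(the next term ⌊1198/31^3⌋ = 0, terminating the sum). Summing: v_31(1198!) = 38 + 1 = 39.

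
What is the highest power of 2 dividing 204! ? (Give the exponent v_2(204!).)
v_2(204!) = 200

Legendre's formula: v_p(n!) = Σ_{k ≥ 1} ⌊n / p^k⌋. For p = 2, n = 204, the terms are:
  ⌊204/2^1⌋ = ⌊204/2⌋ = 102
  ⌊204/2^2⌋ = ⌊204/4⌋ = 51
  ⌊204/2^3⌋ = ⌊204/8⌋ = 25
  ⌊204/2^4⌋ = ⌊204/16⌋ = 12
  ⌊204/2^5⌋ = ⌊204/32⌋ = 6
  ⌊204/2^6⌋ = ⌊204/64⌋ = 3
  ⌊204/2^7⌋ = ⌊204/128⌋ = 1
(the next term ⌊204/2^8⌋ = 0, terminating the sum). Summing: v_2(204!) = 102 + 51 + 25 + 12 + 6 + 3 + 1 = 200.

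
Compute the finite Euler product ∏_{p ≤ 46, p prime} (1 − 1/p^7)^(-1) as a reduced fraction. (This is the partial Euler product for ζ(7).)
∏ = 45646702807467713699372033067809267220048714619200580949120845685181752370766160993819090186875/45268741527906747399557358241617585589782139439825822687873840391576296184501153303048882388992

The primes p ≤ 46 are [2, 3, 5, 7, 11, 13, 17, 19, 23, 29, 31, 37, 41, 43]. For each prime, (1 − 1/p^7)^(-1) = p^7 / (p^7 − 1). The product is (1 − 1/2^7)^(-1), (1 − 1/3^7)^(-1), (1 − 1/5^7)^(-1), (1 − 1/7^7)^(-1), (1 − 1/11^7)^(-1), (1 − 1/13^7)^(-1), (1 − 1/17^7)^(-1), (1 − 1/19^7)^(-1), (1 − 1/23^7)^(-1), (1 − 1/29^7)^(-1), (1 − 1/31^7)^(-1), (1 − 1/37^7)^(-1), (1 − 1/41^7)^(-1), (1 − 1/43^7)^(-1) = ∏ p^7 / (p^7 − 1) = 45646702807467713699372033067809267220048714619200580949120845685181752370766160993819090186875/45268741527906747399557358241617585589782139439825822687873840391576296184501153303048882388992.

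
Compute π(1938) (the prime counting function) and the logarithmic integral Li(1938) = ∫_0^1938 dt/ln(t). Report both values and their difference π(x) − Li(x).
π(1938) = 295;  Li(1938) ≈ 306.64;  π(x) − Li(x) ≈ -11.64.

Direct count of primes ≤ 1938 gives π(1938) = 295. Numerical evaluation of the logarithmic integral gives Li(1938) ≈ 306.64. The difference π(x) − Li(x) ≈ -11.64 is typically negative for small/moderate x (Li(x) overestimates), though Littlewood's theorem shows this sign changes infinitely often.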